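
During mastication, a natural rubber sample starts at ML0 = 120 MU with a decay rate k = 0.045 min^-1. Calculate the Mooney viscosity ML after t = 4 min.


ML = ML0 * exp(-k * t)
ML = 120 * exp(-0.045 * 4)
ML = 120 * 0.8353
ML = 100.23 MU

100.23 MU


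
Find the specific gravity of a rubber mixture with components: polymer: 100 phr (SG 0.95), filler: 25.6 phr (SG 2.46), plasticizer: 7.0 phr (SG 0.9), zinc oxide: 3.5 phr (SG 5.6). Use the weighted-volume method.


Sum of weights = 136.1
Volume contributions:
  polymer: 100/0.95 = 105.2632
  filler: 25.6/2.46 = 10.4065
  plasticizer: 7.0/0.9 = 7.7778
  zinc oxide: 3.5/5.6 = 0.6250
Sum of volumes = 124.0724
SG = 136.1 / 124.0724 = 1.097

SG = 1.097


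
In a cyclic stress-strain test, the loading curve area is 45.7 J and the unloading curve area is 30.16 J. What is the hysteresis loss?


Hysteresis loss = loading - unloading
= 45.7 - 30.16
= 15.54 J

15.54 J


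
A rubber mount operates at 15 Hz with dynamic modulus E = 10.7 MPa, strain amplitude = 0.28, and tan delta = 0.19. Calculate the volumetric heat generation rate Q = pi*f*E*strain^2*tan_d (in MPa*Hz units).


Q = pi * f * E * strain^2 * tan_d
= pi * 15 * 10.7 * 0.28^2 * 0.19
= pi * 15 * 10.7 * 0.0784 * 0.19
= 7.5109

Q = 7.5109


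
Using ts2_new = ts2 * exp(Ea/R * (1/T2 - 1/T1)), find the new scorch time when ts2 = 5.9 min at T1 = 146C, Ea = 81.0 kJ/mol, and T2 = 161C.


Convert temperatures: T1 = 146 + 273.15 = 419.15 K, T2 = 161 + 273.15 = 434.15 K
ts2_new = 5.9 * exp(81000 / 8.314 * (1/434.15 - 1/419.15))
1/T2 - 1/T1 = -8.2429e-05
ts2_new = 2.64 min

2.64 min


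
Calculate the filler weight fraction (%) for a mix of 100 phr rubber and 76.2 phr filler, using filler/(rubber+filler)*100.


Filler % = filler / (rubber + filler) * 100
= 76.2 / (100 + 76.2) * 100
= 76.2 / 176.2 * 100
= 43.25%

43.25%


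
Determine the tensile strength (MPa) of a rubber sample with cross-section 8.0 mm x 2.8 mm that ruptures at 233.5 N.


Area = width * thickness = 8.0 * 2.8 = 22.4 mm^2
TS = force / area = 233.5 / 22.4 = 10.42 MPa

10.42 MPa


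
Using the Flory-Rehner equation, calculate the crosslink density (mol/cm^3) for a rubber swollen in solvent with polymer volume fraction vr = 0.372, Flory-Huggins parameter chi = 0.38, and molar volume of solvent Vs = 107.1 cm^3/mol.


ln(1 - vr) = ln(1 - 0.372) = -0.4652
Numerator = -((-0.4652) + 0.372 + 0.38 * 0.372^2) = 0.0406
Denominator = 107.1 * (0.372^(1/3) - 0.372/2) = 57.1054
nu = 0.0406 / 57.1054 = 7.1148e-04 mol/cm^3

7.1148e-04 mol/cm^3


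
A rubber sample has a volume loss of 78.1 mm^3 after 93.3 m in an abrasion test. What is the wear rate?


Rate = volume_loss / distance
= 78.1 / 93.3
= 0.837 mm^3/m

0.837 mm^3/m


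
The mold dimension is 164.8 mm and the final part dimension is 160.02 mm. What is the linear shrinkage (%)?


Shrinkage = (mold - part) / mold * 100
= (164.8 - 160.02) / 164.8 * 100
= 4.78 / 164.8 * 100
= 2.9%

2.9%


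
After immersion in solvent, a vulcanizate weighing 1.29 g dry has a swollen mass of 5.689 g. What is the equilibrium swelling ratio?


Q = W_swollen / W_dry
Q = 5.689 / 1.29
Q = 4.41

Q = 4.41


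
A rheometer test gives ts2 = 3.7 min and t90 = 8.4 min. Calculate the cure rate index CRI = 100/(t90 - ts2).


CRI = 100 / (t90 - ts2)
= 100 / (8.4 - 3.7)
= 100 / 4.7
= 21.28 min^-1

21.28 min^-1


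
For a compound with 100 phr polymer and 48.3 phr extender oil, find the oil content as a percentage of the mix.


Oil % = oil / (100 + oil) * 100
= 48.3 / (100 + 48.3) * 100
= 48.3 / 148.3 * 100
= 32.57%

32.57%


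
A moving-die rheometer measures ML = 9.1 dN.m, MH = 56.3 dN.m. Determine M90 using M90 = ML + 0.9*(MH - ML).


M90 = ML + 0.9 * (MH - ML)
M90 = 9.1 + 0.9 * (56.3 - 9.1)
M90 = 9.1 + 0.9 * 47.2
M90 = 51.58 dN.m

51.58 dN.m


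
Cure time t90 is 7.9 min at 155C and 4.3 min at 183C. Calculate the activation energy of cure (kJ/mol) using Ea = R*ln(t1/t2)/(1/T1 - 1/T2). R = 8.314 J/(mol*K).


T1 = 428.15 K, T2 = 456.15 K
1/T1 - 1/T2 = 1.4337e-04
ln(t1/t2) = ln(7.9/4.3) = 0.6082
Ea = 8.314 * 0.6082 / 1.4337e-04 = 35272.4899 J/mol
Ea = 35.27 kJ/mol

35.27 kJ/mol


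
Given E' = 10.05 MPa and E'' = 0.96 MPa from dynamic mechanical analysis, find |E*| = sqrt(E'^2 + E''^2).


|E*| = sqrt(E'^2 + E''^2)
= sqrt(10.05^2 + 0.96^2)
= sqrt(101.0025 + 0.9216)
= 10.096 MPa

10.096 MPa


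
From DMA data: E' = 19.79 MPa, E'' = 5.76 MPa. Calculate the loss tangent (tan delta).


tan delta = E'' / E'
= 5.76 / 19.79
= 0.2911

tan delta = 0.2911


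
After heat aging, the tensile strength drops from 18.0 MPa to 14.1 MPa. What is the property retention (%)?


Retention = aged / original * 100
= 14.1 / 18.0 * 100
= 78.3%

78.3%


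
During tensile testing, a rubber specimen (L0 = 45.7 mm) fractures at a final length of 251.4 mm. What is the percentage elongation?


Elongation = (Lf - L0) / L0 * 100
= (251.4 - 45.7) / 45.7 * 100
= 205.7 / 45.7 * 100
= 450.1%

450.1%


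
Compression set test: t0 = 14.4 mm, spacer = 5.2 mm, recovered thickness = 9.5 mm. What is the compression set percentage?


CS = (t0 - recovered) / (t0 - ts) * 100
= (14.4 - 9.5) / (14.4 - 5.2) * 100
= 4.9 / 9.2 * 100
= 53.3%

53.3%


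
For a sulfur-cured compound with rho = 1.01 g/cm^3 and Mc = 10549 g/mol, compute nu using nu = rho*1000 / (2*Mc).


nu = rho * 1000 / (2 * Mc)
nu = 1.01 * 1000 / (2 * 10549)
nu = 1010.0 / 21098
nu = 0.0479 mol/L

0.0479 mol/L


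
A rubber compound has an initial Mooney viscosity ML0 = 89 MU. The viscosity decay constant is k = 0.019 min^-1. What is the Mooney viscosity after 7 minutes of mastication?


ML = ML0 * exp(-k * t)
ML = 89 * exp(-0.019 * 7)
ML = 89 * 0.8755
ML = 77.92 MU

77.92 MU


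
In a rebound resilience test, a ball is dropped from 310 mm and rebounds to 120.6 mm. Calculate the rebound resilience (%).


Resilience = h_rebound / h_drop * 100
= 120.6 / 310 * 100
= 38.9%

38.9%


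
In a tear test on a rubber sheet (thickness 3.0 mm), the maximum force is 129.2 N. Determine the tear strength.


Tear strength = force / thickness
= 129.2 / 3.0
= 43.07 N/mm

43.07 N/mm


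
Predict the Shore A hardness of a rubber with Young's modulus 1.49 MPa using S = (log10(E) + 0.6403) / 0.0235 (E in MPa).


log10(E) = 0.0235*S - 0.6403  =>  S = (log10(E) + 0.6403) / 0.0235
log10(1.49) = 0.173186
S = (0.173186 + 0.6403) / 0.0235 = 0.813486 / 0.0235
S = 34.6

Shore A = 34.6


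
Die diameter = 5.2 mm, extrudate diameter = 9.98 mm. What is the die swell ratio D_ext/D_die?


Die swell ratio = D_extrudate / D_die
= 9.98 / 5.2
= 1.919

Die swell = 1.919


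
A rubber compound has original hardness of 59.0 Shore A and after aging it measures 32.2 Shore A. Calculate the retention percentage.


Retention = aged / original * 100
= 32.2 / 59.0 * 100
= 54.6%

54.6%


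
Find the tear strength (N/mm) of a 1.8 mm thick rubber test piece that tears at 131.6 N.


Tear strength = force / thickness
= 131.6 / 1.8
= 73.11 N/mm

73.11 N/mm


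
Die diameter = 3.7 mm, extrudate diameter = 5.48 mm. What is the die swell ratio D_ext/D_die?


Die swell ratio = D_extrudate / D_die
= 5.48 / 3.7
= 1.481

Die swell = 1.481


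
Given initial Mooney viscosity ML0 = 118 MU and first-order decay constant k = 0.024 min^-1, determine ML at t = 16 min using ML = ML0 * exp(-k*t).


ML = ML0 * exp(-k * t)
ML = 118 * exp(-0.024 * 16)
ML = 118 * 0.6811
ML = 80.37 MU

80.37 MU


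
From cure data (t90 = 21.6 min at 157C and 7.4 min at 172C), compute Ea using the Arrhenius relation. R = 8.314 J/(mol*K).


T1 = 430.15 K, T2 = 445.15 K
1/T1 - 1/T2 = 7.8337e-05
ln(t1/t2) = ln(21.6/7.4) = 1.0712
Ea = 8.314 * 1.0712 / 7.8337e-05 = 113689.6758 J/mol
Ea = 113.69 kJ/mol

113.69 kJ/mol


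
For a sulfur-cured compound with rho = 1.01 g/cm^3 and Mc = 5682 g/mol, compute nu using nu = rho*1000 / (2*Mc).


nu = rho * 1000 / (2 * Mc)
nu = 1.01 * 1000 / (2 * 5682)
nu = 1010.0 / 11364
nu = 0.0889 mol/L

0.0889 mol/L


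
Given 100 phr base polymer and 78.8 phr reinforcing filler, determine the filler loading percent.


Filler % = filler / (rubber + filler) * 100
= 78.8 / (100 + 78.8) * 100
= 78.8 / 178.8 * 100
= 44.07%

44.07%


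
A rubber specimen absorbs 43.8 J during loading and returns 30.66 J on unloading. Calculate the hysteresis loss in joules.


Hysteresis loss = loading - unloading
= 43.8 - 30.66
= 13.14 J

13.14 J


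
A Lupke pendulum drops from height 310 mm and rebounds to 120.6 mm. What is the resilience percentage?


Resilience = h_rebound / h_drop * 100
= 120.6 / 310 * 100
= 38.9%

38.9%


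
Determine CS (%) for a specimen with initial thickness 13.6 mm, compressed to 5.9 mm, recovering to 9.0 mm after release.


CS = (t0 - recovered) / (t0 - ts) * 100
= (13.6 - 9.0) / (13.6 - 5.9) * 100
= 4.6 / 7.7 * 100
= 59.7%

59.7%


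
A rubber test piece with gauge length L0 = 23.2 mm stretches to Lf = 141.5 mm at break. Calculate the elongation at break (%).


Elongation = (Lf - L0) / L0 * 100
= (141.5 - 23.2) / 23.2 * 100
= 118.3 / 23.2 * 100
= 509.9%

509.9%


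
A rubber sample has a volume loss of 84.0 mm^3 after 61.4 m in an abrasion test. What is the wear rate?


Rate = volume_loss / distance
= 84.0 / 61.4
= 1.368 mm^3/m

1.368 mm^3/m


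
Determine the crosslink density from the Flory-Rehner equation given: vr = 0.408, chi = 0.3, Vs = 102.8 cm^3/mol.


ln(1 - vr) = ln(1 - 0.408) = -0.5242
Numerator = -((-0.5242) + 0.408 + 0.3 * 0.408^2) = 0.0663
Denominator = 102.8 * (0.408^(1/3) - 0.408/2) = 55.2741
nu = 0.0663 / 55.2741 = 0.0012 mol/cm^3

0.0012 mol/cm^3


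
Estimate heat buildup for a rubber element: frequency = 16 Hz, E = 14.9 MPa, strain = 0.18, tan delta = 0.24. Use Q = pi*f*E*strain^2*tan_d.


Q = pi * f * E * strain^2 * tan_d
= pi * 16 * 14.9 * 0.18^2 * 0.24
= pi * 16 * 14.9 * 0.0324 * 0.24
= 5.8239

Q = 5.8239


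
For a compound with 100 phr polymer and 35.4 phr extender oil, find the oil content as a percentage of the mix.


Oil % = oil / (100 + oil) * 100
= 35.4 / (100 + 35.4) * 100
= 35.4 / 135.4 * 100
= 26.14%

26.14%


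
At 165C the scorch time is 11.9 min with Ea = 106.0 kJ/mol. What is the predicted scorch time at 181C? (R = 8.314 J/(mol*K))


Convert temperatures: T1 = 165 + 273.15 = 438.15 K, T2 = 181 + 273.15 = 454.15 K
ts2_new = 11.9 * exp(106000 / 8.314 * (1/454.15 - 1/438.15))
1/T2 - 1/T1 = -8.0408e-05
ts2_new = 4.27 min

4.27 min


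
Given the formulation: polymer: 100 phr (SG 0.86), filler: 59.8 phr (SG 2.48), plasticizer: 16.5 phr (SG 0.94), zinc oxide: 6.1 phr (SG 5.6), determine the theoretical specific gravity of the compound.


Sum of weights = 182.4
Volume contributions:
  polymer: 100/0.86 = 116.2791
  filler: 59.8/2.48 = 24.1129
  plasticizer: 16.5/0.94 = 17.5532
  zinc oxide: 6.1/5.6 = 1.0893
Sum of volumes = 159.0345
SG = 182.4 / 159.0345 = 1.147

SG = 1.147


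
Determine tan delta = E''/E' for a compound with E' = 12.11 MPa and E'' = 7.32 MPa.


tan delta = E'' / E'
= 7.32 / 12.11
= 0.6045

tan delta = 0.6045


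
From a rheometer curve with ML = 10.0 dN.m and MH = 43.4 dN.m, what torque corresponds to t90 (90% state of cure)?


M90 = ML + 0.9 * (MH - ML)
M90 = 10.0 + 0.9 * (43.4 - 10.0)
M90 = 10.0 + 0.9 * 33.4
M90 = 40.06 dN.m

40.06 dN.m


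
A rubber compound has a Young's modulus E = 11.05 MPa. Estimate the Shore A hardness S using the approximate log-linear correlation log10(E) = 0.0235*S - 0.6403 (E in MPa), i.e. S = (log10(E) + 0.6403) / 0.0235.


log10(E) = 0.0235*S - 0.6403  =>  S = (log10(E) + 0.6403) / 0.0235
log10(11.05) = 1.043362
S = (1.043362 + 0.6403) / 0.0235 = 1.683662 / 0.0235
S = 71.6

Shore A = 71.6


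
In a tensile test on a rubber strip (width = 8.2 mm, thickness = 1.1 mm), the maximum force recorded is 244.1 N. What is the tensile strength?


Area = width * thickness = 8.2 * 1.1 = 9.02 mm^2
TS = force / area = 244.1 / 9.02 = 27.06 MPa

27.06 MPa


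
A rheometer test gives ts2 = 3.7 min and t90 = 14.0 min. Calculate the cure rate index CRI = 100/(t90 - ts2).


CRI = 100 / (t90 - ts2)
= 100 / (14.0 - 3.7)
= 100 / 10.3
= 9.71 min^-1

9.71 min^-1


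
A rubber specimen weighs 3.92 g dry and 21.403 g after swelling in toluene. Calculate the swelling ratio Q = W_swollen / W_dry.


Q = W_swollen / W_dry
Q = 21.403 / 3.92
Q = 5.46

Q = 5.46


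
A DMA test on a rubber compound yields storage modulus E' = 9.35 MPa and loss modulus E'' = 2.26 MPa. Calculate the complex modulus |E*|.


|E*| = sqrt(E'^2 + E''^2)
= sqrt(9.35^2 + 2.26^2)
= sqrt(87.4225 + 5.1076)
= 9.619 MPa

9.619 MPa


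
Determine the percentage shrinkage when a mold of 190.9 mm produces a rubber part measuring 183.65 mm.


Shrinkage = (mold - part) / mold * 100
= (190.9 - 183.65) / 190.9 * 100
= 7.25 / 190.9 * 100
= 3.8%

3.8%


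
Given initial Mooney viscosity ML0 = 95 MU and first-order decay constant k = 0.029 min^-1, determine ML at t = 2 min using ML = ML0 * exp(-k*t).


ML = ML0 * exp(-k * t)
ML = 95 * exp(-0.029 * 2)
ML = 95 * 0.9436
ML = 89.65 MU

89.65 MU


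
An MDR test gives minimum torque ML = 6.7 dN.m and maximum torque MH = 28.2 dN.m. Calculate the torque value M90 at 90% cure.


M90 = ML + 0.9 * (MH - ML)
M90 = 6.7 + 0.9 * (28.2 - 6.7)
M90 = 6.7 + 0.9 * 21.5
M90 = 26.05 dN.m

26.05 dN.m


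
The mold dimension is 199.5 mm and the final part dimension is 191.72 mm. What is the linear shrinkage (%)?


Shrinkage = (mold - part) / mold * 100
= (199.5 - 191.72) / 199.5 * 100
= 7.78 / 199.5 * 100
= 3.9%

3.9%


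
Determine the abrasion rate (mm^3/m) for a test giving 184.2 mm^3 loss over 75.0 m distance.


Rate = volume_loss / distance
= 184.2 / 75.0
= 2.456 mm^3/m

2.456 mm^3/m


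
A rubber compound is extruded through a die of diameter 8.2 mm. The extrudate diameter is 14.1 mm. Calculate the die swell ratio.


Die swell ratio = D_extrudate / D_die
= 14.1 / 8.2
= 1.72

Die swell = 1.72


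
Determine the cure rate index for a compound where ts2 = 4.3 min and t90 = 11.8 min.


CRI = 100 / (t90 - ts2)
= 100 / (11.8 - 4.3)
= 100 / 7.5
= 13.33 min^-1

13.33 min^-1


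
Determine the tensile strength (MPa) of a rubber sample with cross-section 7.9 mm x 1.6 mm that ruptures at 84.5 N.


Area = width * thickness = 7.9 * 1.6 = 12.64 mm^2
TS = force / area = 84.5 / 12.64 = 6.69 MPa

6.69 MPa


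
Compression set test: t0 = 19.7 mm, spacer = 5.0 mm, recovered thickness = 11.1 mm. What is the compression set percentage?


CS = (t0 - recovered) / (t0 - ts) * 100
= (19.7 - 11.1) / (19.7 - 5.0) * 100
= 8.6 / 14.7 * 100
= 58.5%

58.5%


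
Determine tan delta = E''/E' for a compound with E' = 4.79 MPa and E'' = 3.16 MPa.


tan delta = E'' / E'
= 3.16 / 4.79
= 0.6597

tan delta = 0.6597


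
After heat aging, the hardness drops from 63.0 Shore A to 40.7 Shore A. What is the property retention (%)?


Retention = aged / original * 100
= 40.7 / 63.0 * 100
= 64.6%

64.6%


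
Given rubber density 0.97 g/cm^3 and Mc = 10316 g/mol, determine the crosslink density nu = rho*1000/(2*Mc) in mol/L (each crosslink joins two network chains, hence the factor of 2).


nu = rho * 1000 / (2 * Mc)
nu = 0.97 * 1000 / (2 * 10316)
nu = 970.0 / 20632
nu = 0.0470 mol/L

0.0470 mol/L


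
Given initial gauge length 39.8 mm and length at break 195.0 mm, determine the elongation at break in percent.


Elongation = (Lf - L0) / L0 * 100
= (195.0 - 39.8) / 39.8 * 100
= 155.2 / 39.8 * 100
= 389.9%

389.9%


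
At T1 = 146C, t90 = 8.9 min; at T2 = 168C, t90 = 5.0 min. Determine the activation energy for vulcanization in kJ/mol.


T1 = 419.15 K, T2 = 441.15 K
1/T1 - 1/T2 = 1.1898e-04
ln(t1/t2) = ln(8.9/5.0) = 0.5766
Ea = 8.314 * 0.5766 / 1.1898e-04 = 40292.8324 J/mol
Ea = 40.29 kJ/mol

40.29 kJ/mol


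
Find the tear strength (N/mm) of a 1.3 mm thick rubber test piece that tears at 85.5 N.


Tear strength = force / thickness
= 85.5 / 1.3
= 65.77 N/mm

65.77 N/mm


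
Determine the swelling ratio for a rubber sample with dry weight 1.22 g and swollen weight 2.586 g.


Q = W_swollen / W_dry
Q = 2.586 / 1.22
Q = 2.12

Q = 2.12


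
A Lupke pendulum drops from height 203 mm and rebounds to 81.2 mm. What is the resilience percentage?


Resilience = h_rebound / h_drop * 100
= 81.2 / 203 * 100
= 40.0%

40.0%


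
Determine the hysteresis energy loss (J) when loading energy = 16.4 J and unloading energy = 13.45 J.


Hysteresis loss = loading - unloading
= 16.4 - 13.45
= 2.95 J

2.95 J


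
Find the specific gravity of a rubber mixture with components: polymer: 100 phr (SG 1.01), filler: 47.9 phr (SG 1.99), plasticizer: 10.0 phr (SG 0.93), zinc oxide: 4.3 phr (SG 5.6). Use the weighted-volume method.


Sum of weights = 162.2
Volume contributions:
  polymer: 100/1.01 = 99.0099
  filler: 47.9/1.99 = 24.0704
  plasticizer: 10.0/0.93 = 10.7527
  zinc oxide: 4.3/5.6 = 0.7679
Sum of volumes = 134.6008
SG = 162.2 / 134.6008 = 1.205

SG = 1.205


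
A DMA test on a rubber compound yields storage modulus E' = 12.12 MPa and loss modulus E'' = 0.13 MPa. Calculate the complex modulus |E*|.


|E*| = sqrt(E'^2 + E''^2)
= sqrt(12.12^2 + 0.13^2)
= sqrt(146.8944 + 0.0169)
= 12.121 MPa

12.121 MPa


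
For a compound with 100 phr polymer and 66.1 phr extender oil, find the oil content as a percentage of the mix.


Oil % = oil / (100 + oil) * 100
= 66.1 / (100 + 66.1) * 100
= 66.1 / 166.1 * 100
= 39.8%

39.8%


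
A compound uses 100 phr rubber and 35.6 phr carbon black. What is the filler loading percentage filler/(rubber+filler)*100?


Filler % = filler / (rubber + filler) * 100
= 35.6 / (100 + 35.6) * 100
= 35.6 / 135.6 * 100
= 26.25%

26.25%


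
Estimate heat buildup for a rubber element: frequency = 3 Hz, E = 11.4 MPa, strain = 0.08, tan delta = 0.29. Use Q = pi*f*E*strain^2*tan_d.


Q = pi * f * E * strain^2 * tan_d
= pi * 3 * 11.4 * 0.08^2 * 0.29
= pi * 3 * 11.4 * 0.0064 * 0.29
= 0.1994

Q = 0.1994


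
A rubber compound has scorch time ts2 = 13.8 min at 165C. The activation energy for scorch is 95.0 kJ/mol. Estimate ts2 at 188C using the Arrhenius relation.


Convert temperatures: T1 = 165 + 273.15 = 438.15 K, T2 = 188 + 273.15 = 461.15 K
ts2_new = 13.8 * exp(95000 / 8.314 * (1/461.15 - 1/438.15))
1/T2 - 1/T1 = -1.1383e-04
ts2_new = 3.76 min

3.76 min


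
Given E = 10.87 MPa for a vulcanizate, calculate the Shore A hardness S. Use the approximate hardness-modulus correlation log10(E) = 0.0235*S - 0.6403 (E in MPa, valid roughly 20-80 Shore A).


log10(E) = 0.0235*S - 0.6403  =>  S = (log10(E) + 0.6403) / 0.0235
log10(10.87) = 1.036230
S = (1.036230 + 0.6403) / 0.0235 = 1.676530 / 0.0235
S = 71.3

Shore A = 71.3


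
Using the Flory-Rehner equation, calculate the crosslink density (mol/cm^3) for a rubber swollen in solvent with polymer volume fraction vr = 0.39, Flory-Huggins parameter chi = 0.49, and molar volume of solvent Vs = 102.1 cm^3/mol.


ln(1 - vr) = ln(1 - 0.39) = -0.4943
Numerator = -((-0.4943) + 0.39 + 0.49 * 0.39^2) = 0.0298
Denominator = 102.1 * (0.39^(1/3) - 0.39/2) = 54.6862
nu = 0.0298 / 54.6862 = 5.4433e-04 mol/cm^3

5.4433e-04 mol/cm^3


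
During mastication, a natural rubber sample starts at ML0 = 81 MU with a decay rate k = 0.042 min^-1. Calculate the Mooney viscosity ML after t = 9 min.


ML = ML0 * exp(-k * t)
ML = 81 * exp(-0.042 * 9)
ML = 81 * 0.6852
ML = 55.5 MU

55.5 MU


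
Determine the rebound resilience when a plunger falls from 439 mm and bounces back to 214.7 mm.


Resilience = h_rebound / h_drop * 100
= 214.7 / 439 * 100
= 48.9%

48.9%


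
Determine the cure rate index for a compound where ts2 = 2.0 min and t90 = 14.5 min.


CRI = 100 / (t90 - ts2)
= 100 / (14.5 - 2.0)
= 100 / 12.5
= 8.0 min^-1

8.0 min^-1


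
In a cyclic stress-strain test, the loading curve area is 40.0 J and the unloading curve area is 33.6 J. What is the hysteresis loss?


Hysteresis loss = loading - unloading
= 40.0 - 33.6
= 6.4 J

6.4 J


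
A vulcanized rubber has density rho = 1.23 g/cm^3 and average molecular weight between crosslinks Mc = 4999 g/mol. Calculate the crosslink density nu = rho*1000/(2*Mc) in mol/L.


nu = rho * 1000 / (2 * Mc)
nu = 1.23 * 1000 / (2 * 4999)
nu = 1230.0 / 9998
nu = 0.1230 mol/L

0.1230 mol/L


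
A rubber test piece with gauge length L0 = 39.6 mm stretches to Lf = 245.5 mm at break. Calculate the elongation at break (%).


Elongation = (Lf - L0) / L0 * 100
= (245.5 - 39.6) / 39.6 * 100
= 205.9 / 39.6 * 100
= 519.9%

519.9%


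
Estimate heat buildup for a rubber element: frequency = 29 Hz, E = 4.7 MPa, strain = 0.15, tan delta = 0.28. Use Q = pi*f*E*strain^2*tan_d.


Q = pi * f * E * strain^2 * tan_d
= pi * 29 * 4.7 * 0.15^2 * 0.28
= pi * 29 * 4.7 * 0.0225 * 0.28
= 2.6977

Q = 2.6977


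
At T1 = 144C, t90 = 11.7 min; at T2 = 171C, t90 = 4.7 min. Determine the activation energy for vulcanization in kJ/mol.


T1 = 417.15 K, T2 = 444.15 K
1/T1 - 1/T2 = 1.4573e-04
ln(t1/t2) = ln(11.7/4.7) = 0.9120
Ea = 8.314 * 0.9120 / 1.4573e-04 = 52032.6025 J/mol
Ea = 52.03 kJ/mol

52.03 kJ/mol


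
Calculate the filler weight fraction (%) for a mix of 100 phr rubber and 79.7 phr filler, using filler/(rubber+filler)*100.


Filler % = filler / (rubber + filler) * 100
= 79.7 / (100 + 79.7) * 100
= 79.7 / 179.7 * 100
= 44.35%

44.35%


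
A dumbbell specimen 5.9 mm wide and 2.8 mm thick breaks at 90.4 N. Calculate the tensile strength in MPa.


Area = width * thickness = 5.9 * 2.8 = 16.52 mm^2
TS = force / area = 90.4 / 16.52 = 5.47 MPa

5.47 MPa


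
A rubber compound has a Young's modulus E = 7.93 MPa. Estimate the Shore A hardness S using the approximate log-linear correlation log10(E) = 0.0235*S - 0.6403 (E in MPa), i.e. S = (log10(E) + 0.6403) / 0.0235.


log10(E) = 0.0235*S - 0.6403  =>  S = (log10(E) + 0.6403) / 0.0235
log10(7.93) = 0.899273
S = (0.899273 + 0.6403) / 0.0235 = 1.539573 / 0.0235
S = 65.5

Shore A = 65.5


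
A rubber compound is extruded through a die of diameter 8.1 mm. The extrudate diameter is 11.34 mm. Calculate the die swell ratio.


Die swell ratio = D_extrudate / D_die
= 11.34 / 8.1
= 1.4

Die swell = 1.4


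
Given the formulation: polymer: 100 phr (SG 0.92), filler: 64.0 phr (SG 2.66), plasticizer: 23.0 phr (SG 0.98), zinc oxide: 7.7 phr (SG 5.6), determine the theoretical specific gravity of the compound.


Sum of weights = 194.7
Volume contributions:
  polymer: 100/0.92 = 108.6957
  filler: 64.0/2.66 = 24.0602
  plasticizer: 23.0/0.98 = 23.4694
  zinc oxide: 7.7/5.6 = 1.3750
Sum of volumes = 157.6002
SG = 194.7 / 157.6002 = 1.235

SG = 1.235


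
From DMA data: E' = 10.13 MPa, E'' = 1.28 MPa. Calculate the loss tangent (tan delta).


tan delta = E'' / E'
= 1.28 / 10.13
= 0.1264

tan delta = 0.1264


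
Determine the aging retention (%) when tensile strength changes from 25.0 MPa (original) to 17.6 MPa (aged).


Retention = aged / original * 100
= 17.6 / 25.0 * 100
= 70.4%

70.4%


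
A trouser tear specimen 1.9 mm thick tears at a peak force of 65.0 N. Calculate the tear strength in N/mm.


Tear strength = force / thickness
= 65.0 / 1.9
= 34.21 N/mm

34.21 N/mm


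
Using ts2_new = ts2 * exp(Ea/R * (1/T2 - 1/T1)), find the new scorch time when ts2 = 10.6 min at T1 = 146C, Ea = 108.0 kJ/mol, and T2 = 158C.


Convert temperatures: T1 = 146 + 273.15 = 419.15 K, T2 = 158 + 273.15 = 431.15 K
ts2_new = 10.6 * exp(108000 / 8.314 * (1/431.15 - 1/419.15))
1/T2 - 1/T1 = -6.6402e-05
ts2_new = 4.47 min

4.47 min


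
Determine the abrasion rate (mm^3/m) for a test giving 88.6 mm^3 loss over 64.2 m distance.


Rate = volume_loss / distance
= 88.6 / 64.2
= 1.38 mm^3/m

1.38 mm^3/m


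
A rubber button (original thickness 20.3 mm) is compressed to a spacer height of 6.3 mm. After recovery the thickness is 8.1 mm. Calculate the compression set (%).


CS = (t0 - recovered) / (t0 - ts) * 100
= (20.3 - 8.1) / (20.3 - 6.3) * 100
= 12.2 / 14.0 * 100
= 87.1%

87.1%


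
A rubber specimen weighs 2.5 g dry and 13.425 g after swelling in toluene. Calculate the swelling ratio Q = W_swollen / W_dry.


Q = W_swollen / W_dry
Q = 13.425 / 2.5
Q = 5.37

Q = 5.37


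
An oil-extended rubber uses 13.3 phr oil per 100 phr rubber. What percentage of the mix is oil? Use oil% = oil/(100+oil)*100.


Oil % = oil / (100 + oil) * 100
= 13.3 / (100 + 13.3) * 100
= 13.3 / 113.3 * 100
= 11.74%

11.74%


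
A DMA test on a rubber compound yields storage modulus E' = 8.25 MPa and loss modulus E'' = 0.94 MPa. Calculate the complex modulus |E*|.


|E*| = sqrt(E'^2 + E''^2)
= sqrt(8.25^2 + 0.94^2)
= sqrt(68.0625 + 0.8836)
= 8.303 MPa

8.303 MPa


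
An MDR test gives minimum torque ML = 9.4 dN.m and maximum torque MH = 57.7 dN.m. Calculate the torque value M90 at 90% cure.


M90 = ML + 0.9 * (MH - ML)
M90 = 9.4 + 0.9 * (57.7 - 9.4)
M90 = 9.4 + 0.9 * 48.3
M90 = 52.87 dN.m

52.87 dN.m


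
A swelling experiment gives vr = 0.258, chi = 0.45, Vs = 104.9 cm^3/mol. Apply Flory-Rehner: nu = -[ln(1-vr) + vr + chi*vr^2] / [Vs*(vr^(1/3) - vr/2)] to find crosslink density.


ln(1 - vr) = ln(1 - 0.258) = -0.2984
Numerator = -((-0.2984) + 0.258 + 0.45 * 0.258^2) = 0.0105
Denominator = 104.9 * (0.258^(1/3) - 0.258/2) = 53.2483
nu = 0.0105 / 53.2483 = 1.9629e-04 mol/cm^3

1.9629e-04 mol/cm^3


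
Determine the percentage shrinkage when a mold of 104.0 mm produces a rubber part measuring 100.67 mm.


Shrinkage = (mold - part) / mold * 100
= (104.0 - 100.67) / 104.0 * 100
= 3.33 / 104.0 * 100
= 3.2%

3.2%


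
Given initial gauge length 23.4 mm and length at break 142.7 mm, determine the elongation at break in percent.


Elongation = (Lf - L0) / L0 * 100
= (142.7 - 23.4) / 23.4 * 100
= 119.3 / 23.4 * 100
= 509.8%

509.8%


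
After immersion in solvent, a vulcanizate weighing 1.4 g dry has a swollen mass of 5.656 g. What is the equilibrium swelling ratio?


Q = W_swollen / W_dry
Q = 5.656 / 1.4
Q = 4.04

Q = 4.04


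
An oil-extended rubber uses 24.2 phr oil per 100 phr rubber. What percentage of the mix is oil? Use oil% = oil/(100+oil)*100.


Oil % = oil / (100 + oil) * 100
= 24.2 / (100 + 24.2) * 100
= 24.2 / 124.2 * 100
= 19.48%

19.48%


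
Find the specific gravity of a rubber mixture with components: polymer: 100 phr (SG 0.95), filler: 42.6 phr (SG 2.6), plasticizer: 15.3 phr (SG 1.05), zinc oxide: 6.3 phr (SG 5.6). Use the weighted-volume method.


Sum of weights = 164.2
Volume contributions:
  polymer: 100/0.95 = 105.2632
  filler: 42.6/2.6 = 16.3846
  plasticizer: 15.3/1.05 = 14.5714
  zinc oxide: 6.3/5.6 = 1.1250
Sum of volumes = 137.3442
SG = 164.2 / 137.3442 = 1.196

SG = 1.196


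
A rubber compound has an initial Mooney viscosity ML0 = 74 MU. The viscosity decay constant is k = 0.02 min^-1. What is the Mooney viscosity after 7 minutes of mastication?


ML = ML0 * exp(-k * t)
ML = 74 * exp(-0.02 * 7)
ML = 74 * 0.8694
ML = 64.33 MU

64.33 MU


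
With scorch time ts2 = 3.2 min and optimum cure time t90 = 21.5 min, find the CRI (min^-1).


CRI = 100 / (t90 - ts2)
= 100 / (21.5 - 3.2)
= 100 / 18.3
= 5.46 min^-1

5.46 min^-1


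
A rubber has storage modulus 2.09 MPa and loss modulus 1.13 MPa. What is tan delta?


tan delta = E'' / E'
= 1.13 / 2.09
= 0.5407

tan delta = 0.5407


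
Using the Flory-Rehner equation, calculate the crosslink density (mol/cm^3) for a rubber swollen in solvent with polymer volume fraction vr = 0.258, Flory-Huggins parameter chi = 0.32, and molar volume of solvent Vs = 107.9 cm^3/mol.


ln(1 - vr) = ln(1 - 0.258) = -0.2984
Numerator = -((-0.2984) + 0.258 + 0.32 * 0.258^2) = 0.0191
Denominator = 107.9 * (0.258^(1/3) - 0.258/2) = 54.7711
nu = 0.0191 / 54.7711 = 3.4883e-04 mol/cm^3

3.4883e-04 mol/cm^3


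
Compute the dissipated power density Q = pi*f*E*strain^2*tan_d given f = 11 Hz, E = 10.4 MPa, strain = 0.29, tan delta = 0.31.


Q = pi * f * E * strain^2 * tan_d
= pi * 11 * 10.4 * 0.29^2 * 0.31
= pi * 11 * 10.4 * 0.0841 * 0.31
= 9.3699

Q = 9.3699


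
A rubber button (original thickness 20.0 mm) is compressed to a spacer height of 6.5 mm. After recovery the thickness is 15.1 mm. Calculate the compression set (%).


CS = (t0 - recovered) / (t0 - ts) * 100
= (20.0 - 15.1) / (20.0 - 6.5) * 100
= 4.9 / 13.5 * 100
= 36.3%

36.3%


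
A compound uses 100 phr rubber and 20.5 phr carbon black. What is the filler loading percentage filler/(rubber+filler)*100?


Filler % = filler / (rubber + filler) * 100
= 20.5 / (100 + 20.5) * 100
= 20.5 / 120.5 * 100
= 17.01%

17.01%


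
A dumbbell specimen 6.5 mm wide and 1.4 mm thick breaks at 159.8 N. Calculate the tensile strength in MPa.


Area = width * thickness = 6.5 * 1.4 = 9.1 mm^2
TS = force / area = 159.8 / 9.1 = 17.56 MPa

17.56 MPa


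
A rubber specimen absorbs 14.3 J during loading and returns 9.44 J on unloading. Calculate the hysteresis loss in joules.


Hysteresis loss = loading - unloading
= 14.3 - 9.44
= 4.86 J

4.86 J


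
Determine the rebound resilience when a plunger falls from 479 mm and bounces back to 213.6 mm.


Resilience = h_rebound / h_drop * 100
= 213.6 / 479 * 100
= 44.6%

44.6%


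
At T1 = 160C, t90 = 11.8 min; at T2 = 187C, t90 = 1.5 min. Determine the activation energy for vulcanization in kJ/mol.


T1 = 433.15 K, T2 = 460.15 K
1/T1 - 1/T2 = 1.3546e-04
ln(t1/t2) = ln(11.8/1.5) = 2.0626
Ea = 8.314 * 2.0626 / 1.3546e-04 = 126592.0004 J/mol
Ea = 126.59 kJ/mol

126.59 kJ/mol


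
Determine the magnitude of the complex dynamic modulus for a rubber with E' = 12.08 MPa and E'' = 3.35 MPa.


|E*| = sqrt(E'^2 + E''^2)
= sqrt(12.08^2 + 3.35^2)
= sqrt(145.9264 + 11.2225)
= 12.536 MPa

12.536 MPa


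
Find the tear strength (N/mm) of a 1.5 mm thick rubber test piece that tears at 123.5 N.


Tear strength = force / thickness
= 123.5 / 1.5
= 82.33 N/mm

82.33 N/mm


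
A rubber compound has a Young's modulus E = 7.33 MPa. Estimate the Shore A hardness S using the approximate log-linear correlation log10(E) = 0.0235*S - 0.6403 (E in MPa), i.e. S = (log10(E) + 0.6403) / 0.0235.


log10(E) = 0.0235*S - 0.6403  =>  S = (log10(E) + 0.6403) / 0.0235
log10(7.33) = 0.865104
S = (0.865104 + 0.6403) / 0.0235 = 1.505404 / 0.0235
S = 64.1

Shore A = 64.1


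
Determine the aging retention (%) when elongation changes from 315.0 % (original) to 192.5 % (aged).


Retention = aged / original * 100
= 192.5 / 315.0 * 100
= 61.1%

61.1%


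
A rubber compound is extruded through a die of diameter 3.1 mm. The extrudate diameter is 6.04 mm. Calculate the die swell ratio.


Die swell ratio = D_extrudate / D_die
= 6.04 / 3.1
= 1.948

Die swell = 1.948


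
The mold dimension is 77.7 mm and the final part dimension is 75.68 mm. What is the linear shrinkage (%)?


Shrinkage = (mold - part) / mold * 100
= (77.7 - 75.68) / 77.7 * 100
= 2.02 / 77.7 * 100
= 2.6%

2.6%


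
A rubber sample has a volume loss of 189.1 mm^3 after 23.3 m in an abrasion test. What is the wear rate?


Rate = volume_loss / distance
= 189.1 / 23.3
= 8.116 mm^3/m

8.116 mm^3/m


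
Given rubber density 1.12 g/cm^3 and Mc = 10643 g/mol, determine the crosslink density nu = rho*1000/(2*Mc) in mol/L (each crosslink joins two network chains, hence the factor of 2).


nu = rho * 1000 / (2 * Mc)
nu = 1.12 * 1000 / (2 * 10643)
nu = 1120.0 / 21286
nu = 0.0526 mol/L

0.0526 mol/L


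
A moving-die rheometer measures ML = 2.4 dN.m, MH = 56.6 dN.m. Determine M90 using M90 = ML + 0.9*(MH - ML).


M90 = ML + 0.9 * (MH - ML)
M90 = 2.4 + 0.9 * (56.6 - 2.4)
M90 = 2.4 + 0.9 * 54.2
M90 = 51.18 dN.m

51.18 dN.m


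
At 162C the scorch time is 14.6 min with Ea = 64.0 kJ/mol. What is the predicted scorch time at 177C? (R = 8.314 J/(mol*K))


Convert temperatures: T1 = 162 + 273.15 = 435.15 K, T2 = 177 + 273.15 = 450.15 K
ts2_new = 14.6 * exp(64000 / 8.314 * (1/450.15 - 1/435.15))
1/T2 - 1/T1 = -7.6576e-05
ts2_new = 8.1 min

8.1 min


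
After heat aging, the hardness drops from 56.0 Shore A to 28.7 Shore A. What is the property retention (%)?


Retention = aged / original * 100
= 28.7 / 56.0 * 100
= 51.2%

51.2%


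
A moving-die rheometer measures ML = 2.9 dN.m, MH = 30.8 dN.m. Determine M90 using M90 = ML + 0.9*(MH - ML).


M90 = ML + 0.9 * (MH - ML)
M90 = 2.9 + 0.9 * (30.8 - 2.9)
M90 = 2.9 + 0.9 * 27.9
M90 = 28.01 dN.m

28.01 dN.m


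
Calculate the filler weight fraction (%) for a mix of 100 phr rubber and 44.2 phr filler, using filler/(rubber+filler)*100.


Filler % = filler / (rubber + filler) * 100
= 44.2 / (100 + 44.2) * 100
= 44.2 / 144.2 * 100
= 30.65%

30.65%


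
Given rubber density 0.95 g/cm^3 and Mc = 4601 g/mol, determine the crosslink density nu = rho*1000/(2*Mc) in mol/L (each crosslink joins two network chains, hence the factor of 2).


nu = rho * 1000 / (2 * Mc)
nu = 0.95 * 1000 / (2 * 4601)
nu = 950.0 / 9202
nu = 0.1032 mol/L

0.1032 mol/L


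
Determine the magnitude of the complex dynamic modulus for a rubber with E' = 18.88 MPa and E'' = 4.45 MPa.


|E*| = sqrt(E'^2 + E''^2)
= sqrt(18.88^2 + 4.45^2)
= sqrt(356.4544 + 19.8025)
= 19.397 MPa

19.397 MPa


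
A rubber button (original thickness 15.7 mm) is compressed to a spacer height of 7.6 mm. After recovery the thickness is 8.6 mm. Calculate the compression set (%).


CS = (t0 - recovered) / (t0 - ts) * 100
= (15.7 - 8.6) / (15.7 - 7.6) * 100
= 7.1 / 8.1 * 100
= 87.7%

87.7%


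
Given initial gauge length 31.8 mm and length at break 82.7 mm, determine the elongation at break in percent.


Elongation = (Lf - L0) / L0 * 100
= (82.7 - 31.8) / 31.8 * 100
= 50.9 / 31.8 * 100
= 160.1%

160.1%


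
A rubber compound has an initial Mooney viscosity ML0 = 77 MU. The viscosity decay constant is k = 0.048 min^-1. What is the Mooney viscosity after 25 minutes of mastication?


ML = ML0 * exp(-k * t)
ML = 77 * exp(-0.048 * 25)
ML = 77 * 0.3012
ML = 23.19 MU

23.19 MU


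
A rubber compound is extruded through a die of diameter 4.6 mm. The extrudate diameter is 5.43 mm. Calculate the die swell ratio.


Die swell ratio = D_extrudate / D_die
= 5.43 / 4.6
= 1.18

Die swell = 1.18


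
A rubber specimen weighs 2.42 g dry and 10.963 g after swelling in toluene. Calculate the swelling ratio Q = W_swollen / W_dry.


Q = W_swollen / W_dry
Q = 10.963 / 2.42
Q = 4.53

Q = 4.53


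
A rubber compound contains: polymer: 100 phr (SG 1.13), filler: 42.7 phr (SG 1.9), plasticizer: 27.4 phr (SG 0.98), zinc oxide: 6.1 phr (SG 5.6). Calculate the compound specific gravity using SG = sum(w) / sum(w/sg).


Sum of weights = 176.2
Volume contributions:
  polymer: 100/1.13 = 88.4956
  filler: 42.7/1.9 = 22.4737
  plasticizer: 27.4/0.98 = 27.9592
  zinc oxide: 6.1/5.6 = 1.0893
Sum of volumes = 140.0177
SG = 176.2 / 140.0177 = 1.258

SG = 1.258


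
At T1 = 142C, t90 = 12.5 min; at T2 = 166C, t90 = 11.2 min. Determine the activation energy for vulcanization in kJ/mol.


T1 = 415.15 K, T2 = 439.15 K
1/T1 - 1/T2 = 1.3164e-04
ln(t1/t2) = ln(12.5/11.2) = 0.1098
Ea = 8.314 * 0.1098 / 1.3164e-04 = 6935.5011 J/mol
Ea = 6.94 kJ/mol

6.94 kJ/mol


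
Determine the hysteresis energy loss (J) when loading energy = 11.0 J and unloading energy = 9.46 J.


Hysteresis loss = loading - unloading
= 11.0 - 9.46
= 1.54 J

1.54 J


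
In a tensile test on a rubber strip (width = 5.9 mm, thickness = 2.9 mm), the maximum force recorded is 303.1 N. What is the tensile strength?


Area = width * thickness = 5.9 * 2.9 = 17.11 mm^2
TS = force / area = 303.1 / 17.11 = 17.71 MPa

17.71 MPa


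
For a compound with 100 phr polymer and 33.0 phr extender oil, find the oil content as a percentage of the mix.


Oil % = oil / (100 + oil) * 100
= 33.0 / (100 + 33.0) * 100
= 33.0 / 133.0 * 100
= 24.81%

24.81%


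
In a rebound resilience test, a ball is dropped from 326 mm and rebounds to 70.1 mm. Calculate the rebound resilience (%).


Resilience = h_rebound / h_drop * 100
= 70.1 / 326 * 100
= 21.5%

21.5%


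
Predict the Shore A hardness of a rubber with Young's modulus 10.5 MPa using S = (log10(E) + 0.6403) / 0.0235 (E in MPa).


log10(E) = 0.0235*S - 0.6403  =>  S = (log10(E) + 0.6403) / 0.0235
log10(10.5) = 1.021189
S = (1.021189 + 0.6403) / 0.0235 = 1.661489 / 0.0235
S = 70.7

Shore A = 70.7


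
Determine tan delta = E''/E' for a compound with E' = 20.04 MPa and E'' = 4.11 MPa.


tan delta = E'' / E'
= 4.11 / 20.04
= 0.2051

tan delta = 0.2051


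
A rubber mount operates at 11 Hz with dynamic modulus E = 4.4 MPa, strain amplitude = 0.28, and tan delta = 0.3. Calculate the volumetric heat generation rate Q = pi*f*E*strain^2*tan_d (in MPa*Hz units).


Q = pi * f * E * strain^2 * tan_d
= pi * 11 * 4.4 * 0.28^2 * 0.3
= pi * 11 * 4.4 * 0.0784 * 0.3
= 3.5763

Q = 3.5763


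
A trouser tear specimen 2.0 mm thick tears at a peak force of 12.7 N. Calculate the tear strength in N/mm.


Tear strength = force / thickness
= 12.7 / 2.0
= 6.35 N/mm

6.35 N/mm


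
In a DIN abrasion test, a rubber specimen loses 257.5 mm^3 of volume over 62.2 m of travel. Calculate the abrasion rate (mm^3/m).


Rate = volume_loss / distance
= 257.5 / 62.2
= 4.14 mm^3/m

4.14 mm^3/m


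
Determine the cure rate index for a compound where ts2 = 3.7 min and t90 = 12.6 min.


CRI = 100 / (t90 - ts2)
= 100 / (12.6 - 3.7)
= 100 / 8.9
= 11.24 min^-1

11.24 min^-1


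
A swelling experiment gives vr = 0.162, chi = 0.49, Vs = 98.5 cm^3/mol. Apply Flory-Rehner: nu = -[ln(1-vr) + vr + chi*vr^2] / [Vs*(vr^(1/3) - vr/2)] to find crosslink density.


ln(1 - vr) = ln(1 - 0.162) = -0.1767
Numerator = -((-0.1767) + 0.162 + 0.49 * 0.162^2) = 0.0019
Denominator = 98.5 * (0.162^(1/3) - 0.162/2) = 45.7174
nu = 0.0019 / 45.7174 = 4.1070e-05 mol/cm^3

4.1070e-05 mol/cm^3


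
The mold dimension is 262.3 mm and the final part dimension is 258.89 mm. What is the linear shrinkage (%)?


Shrinkage = (mold - part) / mold * 100
= (262.3 - 258.89) / 262.3 * 100
= 3.41 / 262.3 * 100
= 1.3%

1.3%


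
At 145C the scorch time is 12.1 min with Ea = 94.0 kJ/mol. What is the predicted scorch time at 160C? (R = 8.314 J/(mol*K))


Convert temperatures: T1 = 145 + 273.15 = 418.15 K, T2 = 160 + 273.15 = 433.15 K
ts2_new = 12.1 * exp(94000 / 8.314 * (1/433.15 - 1/418.15))
1/T2 - 1/T1 = -8.2817e-05
ts2_new = 4.74 min

4.74 min


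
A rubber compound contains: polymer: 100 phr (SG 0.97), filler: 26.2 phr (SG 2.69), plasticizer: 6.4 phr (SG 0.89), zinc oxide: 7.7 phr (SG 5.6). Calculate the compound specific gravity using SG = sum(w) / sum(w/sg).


Sum of weights = 140.3
Volume contributions:
  polymer: 100/0.97 = 103.0928
  filler: 26.2/2.69 = 9.7398
  plasticizer: 6.4/0.89 = 7.1910
  zinc oxide: 7.7/5.6 = 1.3750
Sum of volumes = 121.3986
SG = 140.3 / 121.3986 = 1.156

SG = 1.156


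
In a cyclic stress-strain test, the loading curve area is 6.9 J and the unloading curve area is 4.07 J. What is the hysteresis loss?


Hysteresis loss = loading - unloading
= 6.9 - 4.07
= 2.83 J

2.83 J


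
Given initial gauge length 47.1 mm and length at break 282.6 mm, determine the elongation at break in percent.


Elongation = (Lf - L0) / L0 * 100
= (282.6 - 47.1) / 47.1 * 100
= 235.5 / 47.1 * 100
= 500.0%

500.0%


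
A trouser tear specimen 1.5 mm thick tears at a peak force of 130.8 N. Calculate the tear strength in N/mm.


Tear strength = force / thickness
= 130.8 / 1.5
= 87.2 N/mm

87.2 N/mm


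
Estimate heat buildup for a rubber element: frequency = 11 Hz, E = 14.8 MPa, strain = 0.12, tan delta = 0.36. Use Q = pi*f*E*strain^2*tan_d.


Q = pi * f * E * strain^2 * tan_d
= pi * 11 * 14.8 * 0.12^2 * 0.36
= pi * 11 * 14.8 * 0.0144 * 0.36
= 2.6514

Q = 2.6514


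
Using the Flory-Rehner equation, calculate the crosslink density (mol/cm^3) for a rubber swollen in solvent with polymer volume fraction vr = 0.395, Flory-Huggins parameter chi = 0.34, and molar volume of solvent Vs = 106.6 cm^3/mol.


ln(1 - vr) = ln(1 - 0.395) = -0.5025
Numerator = -((-0.5025) + 0.395 + 0.34 * 0.395^2) = 0.0545
Denominator = 106.6 * (0.395^(1/3) - 0.395/2) = 57.1614
nu = 0.0545 / 57.1614 = 9.5306e-04 mol/cm^3

9.5306e-04 mol/cm^3
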